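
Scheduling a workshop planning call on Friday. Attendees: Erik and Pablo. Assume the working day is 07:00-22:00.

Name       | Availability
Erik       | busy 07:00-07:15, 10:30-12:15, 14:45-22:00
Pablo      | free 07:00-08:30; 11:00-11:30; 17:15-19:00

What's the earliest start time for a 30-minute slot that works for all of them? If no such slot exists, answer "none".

07:15

Erik free: 07:15-10:30, 12:15-14:45 (invert busy blocks within the working day).
Pablo free: 07:00-08:30, 11:00-11:30, 17:15-19:00.
Erik ∩ Pablo: 07:15-08:30.
Those are the intersection windows.
The first common window of at least 30 minutes is 07:15-08:30, so the earliest start is 07:15.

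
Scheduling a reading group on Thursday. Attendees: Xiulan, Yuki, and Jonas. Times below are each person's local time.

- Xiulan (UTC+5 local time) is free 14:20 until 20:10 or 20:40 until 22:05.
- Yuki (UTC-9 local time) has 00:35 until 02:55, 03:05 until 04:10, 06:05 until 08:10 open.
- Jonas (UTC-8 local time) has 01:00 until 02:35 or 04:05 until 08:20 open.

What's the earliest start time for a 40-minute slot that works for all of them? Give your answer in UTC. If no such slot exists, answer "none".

Xiulan in UTC: 09:20-15:10, 15:40-17:05 (subtract 5h to convert from UTC+5).
Yuki in UTC: 09:35-11:55, 12:05-13:10, 15:05-17:10 (add 9h to convert from UTC-9).
Jonas in UTC: 09:00-10:35, 12:05-16:20 (add 8h to convert from UTC-8).
Xiulan ∩ Yuki: 09:35-11:55, 12:05-13:10, 15:05-15:10, 15:40-17:05.
Xiulan ∩ Yuki ∩ Jonas: 09:35-10:35, 12:05-13:10, 15:05-15:10, 15:40-16:20.
So the common availability across everyone is 09:35-10:35, 12:05-13:10, 15:05-15:10, 15:40-16:20.
The first common window of at least 40 minutes is 09:35-10:35, so the earliest start is 09:35.

09:35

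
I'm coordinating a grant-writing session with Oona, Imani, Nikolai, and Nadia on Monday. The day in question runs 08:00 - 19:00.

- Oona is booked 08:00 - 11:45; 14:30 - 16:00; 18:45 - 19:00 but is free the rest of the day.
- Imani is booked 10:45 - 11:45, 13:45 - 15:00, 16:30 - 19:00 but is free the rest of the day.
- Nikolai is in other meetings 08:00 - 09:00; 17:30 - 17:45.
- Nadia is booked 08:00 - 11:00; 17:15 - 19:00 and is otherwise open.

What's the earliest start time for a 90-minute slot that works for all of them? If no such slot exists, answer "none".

Oona free: 11:45-14:30, 16:00-18:45 (invert busy blocks within the working day).
Imani free: 08:00-10:45, 11:45-13:45, 15:00-16:30 (invert busy blocks within the working day).
Nikolai free: 09:00-17:30, 17:45-19:00 (invert busy blocks within the working day).
Nadia free: 11:00-17:15 (invert busy blocks within the working day).
Oona ∩ Imani: 11:45-13:45, 16:00-16:30.
Oona ∩ Imani ∩ Nikolai: 11:45-13:45, 16:00-16:30.
Oona ∩ Imani ∩ Nikolai ∩ Nadia: 11:45-13:45, 16:00-16:30.
So the common availability across everyone is 11:45-13:45, 16:00-16:30.
The first common window of at least 90 minutes is 11:45-13:45, so the earliest start is 11:45.

11:45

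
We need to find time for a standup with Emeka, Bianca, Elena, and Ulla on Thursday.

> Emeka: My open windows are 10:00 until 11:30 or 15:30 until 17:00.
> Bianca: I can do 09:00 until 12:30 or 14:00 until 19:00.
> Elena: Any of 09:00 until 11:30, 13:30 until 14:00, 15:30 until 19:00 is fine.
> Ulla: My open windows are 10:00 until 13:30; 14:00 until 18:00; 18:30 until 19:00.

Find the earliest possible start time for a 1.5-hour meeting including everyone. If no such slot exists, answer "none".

10:00

Emeka ∩ Bianca: 10:00-11:30, 15:30-17:00.
Emeka ∩ Bianca ∩ Elena: 10:00-11:30, 15:30-17:00.
Emeka ∩ Bianca ∩ Elena ∩ Ulla: 10:00-11:30, 15:30-17:00.
The first common window of at least 90 minutes is 10:00-11:30, so the earliest start is 10:00.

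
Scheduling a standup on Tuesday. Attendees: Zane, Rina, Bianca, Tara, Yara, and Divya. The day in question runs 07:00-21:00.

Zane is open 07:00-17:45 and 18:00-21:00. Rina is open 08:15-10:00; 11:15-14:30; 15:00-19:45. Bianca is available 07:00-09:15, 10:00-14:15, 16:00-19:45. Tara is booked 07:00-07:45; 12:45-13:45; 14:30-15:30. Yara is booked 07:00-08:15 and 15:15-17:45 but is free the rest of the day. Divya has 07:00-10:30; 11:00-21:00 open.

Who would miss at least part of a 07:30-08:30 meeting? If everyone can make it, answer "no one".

Rina, Tara, Yara

Zane free: 07:00-17:45, 18:00-21:00.
Rina free: 08:15-10:00, 11:15-14:30, 15:00-19:45.
Bianca free: 07:00-09:15, 10:00-14:15, 16:00-19:45.
Tara free: 07:45-12:45, 13:45-14:30, 15:30-21:00 (invert busy blocks within the working day).
Yara free: 08:15-15:15, 17:45-21:00 (invert busy blocks within the working day).
Divya free: 07:00-10:30, 11:00-21:00.
Zane: free for 07:30-08:30. Rina: not fully free for 07:30-08:30. Bianca: free for 07:30-08:30. Tara: not fully free for 07:30-08:30. Yara: not fully free for 07:30-08:30. Divya: free for 07:30-08:30.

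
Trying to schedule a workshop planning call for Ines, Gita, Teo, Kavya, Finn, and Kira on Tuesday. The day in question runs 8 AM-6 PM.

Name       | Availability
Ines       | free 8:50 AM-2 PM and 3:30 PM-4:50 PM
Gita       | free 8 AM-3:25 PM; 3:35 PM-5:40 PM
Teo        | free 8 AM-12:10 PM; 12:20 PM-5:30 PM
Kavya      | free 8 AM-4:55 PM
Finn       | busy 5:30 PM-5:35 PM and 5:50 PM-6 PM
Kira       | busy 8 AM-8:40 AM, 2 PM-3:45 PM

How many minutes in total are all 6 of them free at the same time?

365

Ines free: 08:50-14:00, 15:30-16:50.
Gita free: 08:00-15:25, 15:35-17:40.
Teo free: 08:00-12:10, 12:20-17:30.
Kavya free: 08:00-16:55.
Finn free: 08:00-17:30, 17:35-17:50 (invert busy blocks within the working day).
Kira free: 08:40-14:00, 15:45-18:00 (invert busy blocks within the working day).
Ines ∩ Gita: 08:50-14:00, 15:35-16:50.
Ines ∩ Gita ∩ Teo: 08:50-12:10, 12:20-14:00, 15:35-16:50.
Ines ∩ Gita ∩ Teo ∩ Kavya: 08:50-12:10, 12:20-14:00, 15:35-16:50.
Ines ∩ Gita ∩ Teo ∩ Kavya ∩ Finn: 08:50-12:10, 12:20-14:00, 15:35-16:50.
Ines ∩ Gita ∩ Teo ∩ Kavya ∩ Finn ∩ Kira: 08:50-12:10, 12:20-14:00, 15:45-16:50.
Summing the common windows: 200 + 100 + 65 = 365 minutes.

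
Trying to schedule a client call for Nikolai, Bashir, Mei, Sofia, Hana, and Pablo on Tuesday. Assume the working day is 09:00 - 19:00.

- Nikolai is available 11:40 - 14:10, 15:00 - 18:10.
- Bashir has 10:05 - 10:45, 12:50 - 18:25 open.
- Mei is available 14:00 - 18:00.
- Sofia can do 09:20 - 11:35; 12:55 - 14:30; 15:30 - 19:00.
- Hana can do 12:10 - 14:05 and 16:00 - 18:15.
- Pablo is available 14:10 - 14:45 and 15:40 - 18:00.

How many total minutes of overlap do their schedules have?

120

Nikolai ∩ Bashir: 12:50-14:10, 15:00-18:10.
Nikolai ∩ Bashir ∩ Mei: 14:00-14:10, 15:00-18:00.
Nikolai ∩ Bashir ∩ Mei ∩ Sofia: 14:00-14:10, 15:30-18:00.
Nikolai ∩ Bashir ∩ Mei ∩ Sofia ∩ Hana: 14:00-14:05, 16:00-18:00.
Nikolai ∩ Bashir ∩ Mei ∩ Sofia ∩ Hana ∩ Pablo: 16:00-18:00.
That's a single block of 120 minutes.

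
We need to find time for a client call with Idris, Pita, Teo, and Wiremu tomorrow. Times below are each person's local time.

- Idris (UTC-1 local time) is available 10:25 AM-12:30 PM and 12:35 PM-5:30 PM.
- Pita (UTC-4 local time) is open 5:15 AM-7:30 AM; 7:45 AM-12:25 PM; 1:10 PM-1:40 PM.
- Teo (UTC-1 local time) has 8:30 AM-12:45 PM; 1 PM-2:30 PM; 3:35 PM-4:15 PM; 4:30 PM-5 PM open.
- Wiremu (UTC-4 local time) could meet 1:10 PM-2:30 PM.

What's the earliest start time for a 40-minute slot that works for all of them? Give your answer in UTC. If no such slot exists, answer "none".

none

Idris in UTC: 11:25-13:30, 13:35-18:30 (add 1h to convert from UTC-1).
Pita in UTC: 09:15-11:30, 11:45-16:25, 17:10-17:40 (add 4h to convert from UTC-4).
Teo in UTC: 09:30-13:45, 14:00-15:30, 16:35-17:15, 17:30-18:00 (add 1h to convert from UTC-1).
Wiremu in UTC: 17:10-18:30 (add 4h to convert from UTC-4).
Idris ∩ Pita: 11:25-11:30, 11:45-13:30, 13:35-16:25, 17:10-17:40.
Idris ∩ Pita ∩ Teo: 11:25-11:30, 11:45-13:30, 13:35-13:45, 14:00-15:30, 17:10-17:15, 17:30-17:40.
Idris ∩ Pita ∩ Teo ∩ Wiremu: 17:10-17:15, 17:30-17:40.
No common window is at least 40 minutes long.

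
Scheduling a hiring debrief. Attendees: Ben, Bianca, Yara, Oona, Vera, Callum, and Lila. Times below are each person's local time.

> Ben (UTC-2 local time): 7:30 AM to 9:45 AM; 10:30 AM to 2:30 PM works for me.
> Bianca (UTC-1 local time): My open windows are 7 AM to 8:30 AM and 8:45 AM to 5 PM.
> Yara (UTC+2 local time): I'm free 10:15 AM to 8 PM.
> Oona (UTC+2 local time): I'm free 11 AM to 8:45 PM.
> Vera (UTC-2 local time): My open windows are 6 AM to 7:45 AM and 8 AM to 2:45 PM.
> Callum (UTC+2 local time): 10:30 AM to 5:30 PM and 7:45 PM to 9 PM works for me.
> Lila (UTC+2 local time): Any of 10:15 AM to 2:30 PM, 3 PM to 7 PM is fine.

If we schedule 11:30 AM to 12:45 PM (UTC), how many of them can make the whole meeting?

5

Ben in UTC: 09:30-11:45, 12:30-16:30 (add 2h to convert from UTC-2).
Bianca in UTC: 08:00-09:30, 09:45-18:00 (add 1h to convert from UTC-1).
Yara in UTC: 08:15-18:00 (subtract 2h to convert from UTC+2).
Oona in UTC: 09:00-18:45 (subtract 2h to convert from UTC+2).
Vera in UTC: 08:00-09:45, 10:00-16:45 (add 2h to convert from UTC-2).
Callum in UTC: 08:30-15:30, 17:45-19:00 (subtract 2h to convert from UTC+2).
Lila in UTC: 08:15-12:30, 13:00-17:00 (subtract 2h to convert from UTC+2).
Bianca, Yara, Oona, Vera, and Callum can make the full 11:30-12:45 slot — that's 5.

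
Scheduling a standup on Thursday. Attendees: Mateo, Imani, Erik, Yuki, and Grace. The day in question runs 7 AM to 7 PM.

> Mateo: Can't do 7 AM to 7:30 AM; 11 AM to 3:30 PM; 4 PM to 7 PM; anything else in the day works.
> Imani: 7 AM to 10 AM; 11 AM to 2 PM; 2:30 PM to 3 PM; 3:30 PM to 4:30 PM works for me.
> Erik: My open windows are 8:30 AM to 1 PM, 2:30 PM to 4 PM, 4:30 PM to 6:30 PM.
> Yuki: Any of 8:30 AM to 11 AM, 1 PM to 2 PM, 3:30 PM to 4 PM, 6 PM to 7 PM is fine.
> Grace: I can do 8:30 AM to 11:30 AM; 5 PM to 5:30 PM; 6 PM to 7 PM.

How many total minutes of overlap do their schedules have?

Mateo free: 07:30-11:00, 15:30-16:00 (invert busy blocks within the working day).
Imani free: 07:00-10:00, 11:00-14:00, 14:30-15:00, 15:30-16:30.
Erik free: 08:30-13:00, 14:30-16:00, 16:30-18:30.
Yuki free: 08:30-11:00, 13:00-14:00, 15:30-16:00, 18:00-19:00.
Grace free: 08:30-11:30, 17:00-17:30, 18:00-19:00.
Mateo ∩ Imani: 07:30-10:00, 15:30-16:00.
Mateo ∩ Imani ∩ Erik: 08:30-10:00, 15:30-16:00.
Mateo ∩ Imani ∩ Erik ∩ Yuki: 08:30-10:00, 15:30-16:00.
Mateo ∩ Imani ∩ Erik ∩ Yuki ∩ Grace: 08:30-10:00.
That's a single block of 90 minutes.

90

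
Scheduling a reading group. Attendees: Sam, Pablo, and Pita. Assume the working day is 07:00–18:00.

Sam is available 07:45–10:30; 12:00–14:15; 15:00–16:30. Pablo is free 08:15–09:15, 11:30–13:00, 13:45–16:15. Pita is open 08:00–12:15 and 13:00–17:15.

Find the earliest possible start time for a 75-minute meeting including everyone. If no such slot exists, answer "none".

Sam ∩ Pablo: 08:15-09:15, 12:00-13:00, 13:45-14:15, 15:00-16:15.
Sam ∩ Pablo ∩ Pita: 08:15-09:15, 12:00-12:15, 13:45-14:15, 15:00-16:15.
Those are the intersection windows.
The first common window of at least 75 minutes is 15:00-16:15, so the earliest start is 15:00.

15:00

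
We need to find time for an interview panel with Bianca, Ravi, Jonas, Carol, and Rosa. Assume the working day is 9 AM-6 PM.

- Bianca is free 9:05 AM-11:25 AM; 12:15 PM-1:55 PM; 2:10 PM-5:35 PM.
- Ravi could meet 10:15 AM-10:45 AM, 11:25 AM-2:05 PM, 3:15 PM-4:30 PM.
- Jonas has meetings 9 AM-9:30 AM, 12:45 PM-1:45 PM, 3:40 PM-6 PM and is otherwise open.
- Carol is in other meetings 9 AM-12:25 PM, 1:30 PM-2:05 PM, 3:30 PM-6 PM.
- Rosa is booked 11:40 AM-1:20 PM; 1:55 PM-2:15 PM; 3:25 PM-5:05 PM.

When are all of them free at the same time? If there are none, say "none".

Bianca free: 09:05-11:25, 12:15-13:55, 14:10-17:35.
Ravi free: 10:15-10:45, 11:25-14:05, 15:15-16:30.
Jonas free: 09:30-12:45, 13:45-15:40 (invert busy blocks within the working day).
Carol free: 12:25-13:30, 14:05-15:30 (invert busy blocks within the working day).
Rosa free: 09:00-11:40, 13:20-13:55, 14:15-15:25, 17:05-18:00 (invert busy blocks within the working day).
Bianca ∩ Ravi: 10:15-10:45, 12:15-13:55, 15:15-16:30.
Bianca ∩ Ravi ∩ Jonas: 10:15-10:45, 12:15-12:45, 13:45-13:55, 15:15-15:40.
Bianca ∩ Ravi ∩ Jonas ∩ Carol: 12:25-12:45, 15:15-15:30.
Bianca ∩ Ravi ∩ Jonas ∩ Carol ∩ Rosa: 15:15-15:25.

15:15-15:25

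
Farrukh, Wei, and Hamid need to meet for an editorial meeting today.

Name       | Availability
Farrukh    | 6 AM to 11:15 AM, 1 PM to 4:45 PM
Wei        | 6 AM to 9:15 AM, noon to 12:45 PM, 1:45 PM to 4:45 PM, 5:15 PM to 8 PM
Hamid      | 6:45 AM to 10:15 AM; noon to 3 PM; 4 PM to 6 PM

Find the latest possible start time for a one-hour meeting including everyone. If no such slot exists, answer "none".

14:00

Farrukh ∩ Wei: 06:00-09:15, 13:45-16:45.
Farrukh ∩ Wei ∩ Hamid: 06:45-09:15, 13:45-15:00, 16:00-16:45.
The last common window of at least 60 minutes is 13:45-15:00; a 60-minute meeting can start as late as 14:00 and still end by 15:00.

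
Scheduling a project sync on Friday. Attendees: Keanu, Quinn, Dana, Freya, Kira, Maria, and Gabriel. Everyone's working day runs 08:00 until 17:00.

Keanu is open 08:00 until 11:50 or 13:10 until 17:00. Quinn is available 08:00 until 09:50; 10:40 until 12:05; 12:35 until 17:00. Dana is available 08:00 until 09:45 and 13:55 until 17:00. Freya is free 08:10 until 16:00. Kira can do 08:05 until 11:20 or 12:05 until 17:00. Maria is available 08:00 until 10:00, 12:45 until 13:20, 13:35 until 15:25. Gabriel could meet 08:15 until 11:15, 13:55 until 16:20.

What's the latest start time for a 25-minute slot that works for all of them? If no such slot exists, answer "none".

Keanu ∩ Quinn: 08:00-09:50, 10:40-11:50, 13:10-17:00.
Keanu ∩ Quinn ∩ Dana: 08:00-09:45, 13:55-17:00.
Keanu ∩ Quinn ∩ Dana ∩ Freya: 08:10-09:45, 13:55-16:00.
Keanu ∩ Quinn ∩ Dana ∩ Freya ∩ Kira: 08:10-09:45, 13:55-16:00.
Keanu ∩ Quinn ∩ Dana ∩ Freya ∩ Kira ∩ Maria: 08:10-09:45, 13:55-15:25.
Keanu ∩ Quinn ∩ Dana ∩ Freya ∩ Kira ∩ Maria ∩ Gabriel: 08:15-09:45, 13:55-15:25.
The last common window of at least 25 minutes is 13:55-15:25; a 25-minute meeting can start as late as 15:00 and still end by 15:25.

15:00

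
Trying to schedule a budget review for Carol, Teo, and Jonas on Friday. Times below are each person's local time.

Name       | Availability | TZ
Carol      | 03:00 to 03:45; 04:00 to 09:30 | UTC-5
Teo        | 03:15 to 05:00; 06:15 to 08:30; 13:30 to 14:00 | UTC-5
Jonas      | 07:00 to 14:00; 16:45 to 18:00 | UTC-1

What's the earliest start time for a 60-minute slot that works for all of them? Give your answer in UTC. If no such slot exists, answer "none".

09:00

Carol in UTC: 08:00-08:45, 09:00-14:30 (add 5h to convert from UTC-5).
Teo in UTC: 08:15-10:00, 11:15-13:30, 18:30-19:00 (add 5h to convert from UTC-5).
Jonas in UTC: 08:00-15:00, 17:45-19:00 (add 1h to convert from UTC-1).
Carol ∩ Teo: 08:15-08:45, 09:00-10:00, 11:15-13:30.
Carol ∩ Teo ∩ Jonas: 08:15-08:45, 09:00-10:00, 11:15-13:30.
The first common window of at least 60 minutes is 09:00-10:00, so the earliest start is 09:00.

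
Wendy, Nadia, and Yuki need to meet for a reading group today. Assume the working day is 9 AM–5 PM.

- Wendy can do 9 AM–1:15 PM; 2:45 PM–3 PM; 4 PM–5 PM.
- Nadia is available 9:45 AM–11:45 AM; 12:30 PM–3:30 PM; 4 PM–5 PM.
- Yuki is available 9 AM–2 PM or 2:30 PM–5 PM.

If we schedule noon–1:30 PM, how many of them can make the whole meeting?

1

Yuki can make the full 12:00-13:30 slot — that's 1.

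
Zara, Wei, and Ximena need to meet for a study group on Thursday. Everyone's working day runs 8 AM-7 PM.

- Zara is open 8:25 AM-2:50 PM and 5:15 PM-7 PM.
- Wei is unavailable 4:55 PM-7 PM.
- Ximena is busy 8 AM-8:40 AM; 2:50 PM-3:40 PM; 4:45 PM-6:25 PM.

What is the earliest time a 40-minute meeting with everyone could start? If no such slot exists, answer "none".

08:40

Zara free: 08:25-14:50, 17:15-19:00.
Wei free: 08:00-16:55 (invert busy blocks within the working day).
Ximena free: 08:40-14:50, 15:40-16:45, 18:25-19:00 (invert busy blocks within the working day).
Zara ∩ Wei: 08:25-14:50.
Zara ∩ Wei ∩ Ximena: 08:40-14:50.
Those are the intersection windows.
The first common window of at least 40 minutes is 08:40-14:50, so the earliest start is 08:40.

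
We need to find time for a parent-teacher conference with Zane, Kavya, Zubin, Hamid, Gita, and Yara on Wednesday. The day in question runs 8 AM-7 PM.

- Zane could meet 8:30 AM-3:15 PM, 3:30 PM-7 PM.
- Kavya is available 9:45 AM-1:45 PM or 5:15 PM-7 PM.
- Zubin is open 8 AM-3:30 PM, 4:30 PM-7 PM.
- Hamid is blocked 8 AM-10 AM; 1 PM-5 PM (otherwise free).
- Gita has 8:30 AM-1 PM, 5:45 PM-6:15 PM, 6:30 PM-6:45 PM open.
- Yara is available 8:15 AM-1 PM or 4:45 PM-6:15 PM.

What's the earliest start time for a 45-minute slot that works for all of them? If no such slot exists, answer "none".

Zane free: 08:30-15:15, 15:30-19:00.
Kavya free: 09:45-13:45, 17:15-19:00.
Zubin free: 08:00-15:30, 16:30-19:00.
Hamid free: 10:00-13:00, 17:00-19:00 (invert busy blocks within the working day).
Gita free: 08:30-13:00, 17:45-18:15, 18:30-18:45.
Yara free: 08:15-13:00, 16:45-18:15.
Zane ∩ Kavya: 09:45-13:45, 17:15-19:00.
Zane ∩ Kavya ∩ Zubin: 09:45-13:45, 17:15-19:00.
Zane ∩ Kavya ∩ Zubin ∩ Hamid: 10:00-13:00, 17:15-19:00.
Zane ∩ Kavya ∩ Zubin ∩ Hamid ∩ Gita: 10:00-13:00, 17:45-18:15, 18:30-18:45.
Zane ∩ Kavya ∩ Zubin ∩ Hamid ∩ Gita ∩ Yara: 10:00-13:00, 17:45-18:15.
The first common window of at least 45 minutes is 10:00-13:00, so the earliest start is 10:00.

10:00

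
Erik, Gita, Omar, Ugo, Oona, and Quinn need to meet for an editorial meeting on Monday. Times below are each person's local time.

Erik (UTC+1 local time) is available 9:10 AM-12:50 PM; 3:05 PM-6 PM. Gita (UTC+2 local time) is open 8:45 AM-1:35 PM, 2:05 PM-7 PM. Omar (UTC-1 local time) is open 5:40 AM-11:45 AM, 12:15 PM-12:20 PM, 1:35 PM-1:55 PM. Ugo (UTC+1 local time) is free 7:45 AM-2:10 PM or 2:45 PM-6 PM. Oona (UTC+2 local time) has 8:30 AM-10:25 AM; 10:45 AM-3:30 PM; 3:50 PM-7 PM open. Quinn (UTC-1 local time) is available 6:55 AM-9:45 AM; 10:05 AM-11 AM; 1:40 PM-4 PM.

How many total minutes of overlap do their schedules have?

Erik in UTC: 08:10-11:50, 14:05-17:00 (subtract 1h to convert from UTC+1).
Gita in UTC: 06:45-11:35, 12:05-17:00 (subtract 2h to convert from UTC+2).
Omar in UTC: 06:40-12:45, 13:15-13:20, 14:35-14:55 (add 1h to convert from UTC-1).
Ugo in UTC: 06:45-13:10, 13:45-17:00 (subtract 1h to convert from UTC+1).
Oona in UTC: 06:30-08:25, 08:45-13:30, 13:50-17:00 (subtract 2h to convert from UTC+2).
Quinn in UTC: 07:55-10:45, 11:05-12:00, 14:40-17:00 (add 1h to convert from UTC-1).
Erik ∩ Gita: 08:10-11:35, 14:05-17:00.
Erik ∩ Gita ∩ Omar: 08:10-11:35, 14:35-14:55.
Erik ∩ Gita ∩ Omar ∩ Ugo: 08:10-11:35, 14:35-14:55.
Erik ∩ Gita ∩ Omar ∩ Ugo ∩ Oona: 08:10-08:25, 08:45-11:35, 14:35-14:55.
Erik ∩ Gita ∩ Omar ∩ Ugo ∩ Oona ∩ Quinn: 08:10-08:25, 08:45-10:45, 11:05-11:35, 14:40-14:55.
Those are the intersection windows.
Summing the common windows: 15 + 120 + 30 + 15 = 180 minutes.

180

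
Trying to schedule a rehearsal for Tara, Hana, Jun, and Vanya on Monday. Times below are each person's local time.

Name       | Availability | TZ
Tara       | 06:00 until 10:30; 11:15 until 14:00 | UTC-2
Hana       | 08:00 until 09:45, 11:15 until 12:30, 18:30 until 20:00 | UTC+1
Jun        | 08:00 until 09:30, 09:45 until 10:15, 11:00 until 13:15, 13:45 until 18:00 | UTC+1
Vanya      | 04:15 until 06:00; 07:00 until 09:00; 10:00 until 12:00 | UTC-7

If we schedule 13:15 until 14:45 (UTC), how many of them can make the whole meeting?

2

Tara in UTC: 08:00-12:30, 13:15-16:00 (add 2h to convert from UTC-2).
Hana in UTC: 07:00-08:45, 10:15-11:30, 17:30-19:00 (subtract 1h to convert from UTC+1).
Jun in UTC: 07:00-08:30, 08:45-09:15, 10:00-12:15, 12:45-17:00 (subtract 1h to convert from UTC+1).
Vanya in UTC: 11:15-13:00, 14:00-16:00, 17:00-19:00 (add 7h to convert from UTC-7).
Tara and Jun can make the full 13:15-14:45 slot — that's 2.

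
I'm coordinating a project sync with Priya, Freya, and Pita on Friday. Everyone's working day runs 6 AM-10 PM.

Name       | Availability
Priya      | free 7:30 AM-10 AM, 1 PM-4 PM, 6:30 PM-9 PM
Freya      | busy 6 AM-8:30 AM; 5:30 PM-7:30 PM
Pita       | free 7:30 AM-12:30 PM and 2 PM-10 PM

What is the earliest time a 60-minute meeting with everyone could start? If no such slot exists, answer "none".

08:30

Priya free: 07:30-10:00, 13:00-16:00, 18:30-21:00.
Freya free: 08:30-17:30, 19:30-22:00 (invert busy blocks within the working day).
Pita free: 07:30-12:30, 14:00-22:00.
Priya ∩ Freya: 08:30-10:00, 13:00-16:00, 19:30-21:00.
Priya ∩ Freya ∩ Pita: 08:30-10:00, 14:00-16:00, 19:30-21:00.
Those are the intersection windows.
The first common window of at least 60 minutes is 08:30-10:00, so the earliest start is 08:30.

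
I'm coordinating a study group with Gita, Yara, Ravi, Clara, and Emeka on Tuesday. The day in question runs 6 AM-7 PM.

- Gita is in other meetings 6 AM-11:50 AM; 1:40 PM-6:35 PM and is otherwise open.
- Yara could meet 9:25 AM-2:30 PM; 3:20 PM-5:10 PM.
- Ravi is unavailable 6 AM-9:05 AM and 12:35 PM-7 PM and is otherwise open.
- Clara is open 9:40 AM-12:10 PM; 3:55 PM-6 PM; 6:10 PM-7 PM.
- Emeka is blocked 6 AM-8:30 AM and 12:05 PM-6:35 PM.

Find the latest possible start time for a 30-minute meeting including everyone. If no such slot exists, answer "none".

Gita free: 11:50-13:40, 18:35-19:00 (invert busy blocks within the working day).
Yara free: 09:25-14:30, 15:20-17:10.
Ravi free: 09:05-12:35 (invert busy blocks within the working day).
Clara free: 09:40-12:10, 15:55-18:00, 18:10-19:00.
Emeka free: 08:30-12:05, 18:35-19:00 (invert busy blocks within the working day).
Gita ∩ Yara: 11:50-13:40.
Gita ∩ Yara ∩ Ravi: 11:50-12:35.
Gita ∩ Yara ∩ Ravi ∩ Clara: 11:50-12:10.
Gita ∩ Yara ∩ Ravi ∩ Clara ∩ Emeka: 11:50-12:05.
No common window is at least 30 minutes long.

none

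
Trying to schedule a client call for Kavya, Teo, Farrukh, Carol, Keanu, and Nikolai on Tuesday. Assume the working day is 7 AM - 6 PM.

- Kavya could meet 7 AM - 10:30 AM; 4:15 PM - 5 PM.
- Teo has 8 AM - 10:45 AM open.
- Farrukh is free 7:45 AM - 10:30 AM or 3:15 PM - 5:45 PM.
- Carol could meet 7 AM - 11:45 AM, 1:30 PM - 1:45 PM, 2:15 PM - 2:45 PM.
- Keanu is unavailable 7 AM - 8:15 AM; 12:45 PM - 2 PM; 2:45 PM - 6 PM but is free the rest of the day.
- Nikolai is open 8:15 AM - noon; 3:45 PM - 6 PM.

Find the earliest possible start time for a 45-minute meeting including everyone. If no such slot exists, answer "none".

08:15

Kavya free: 07:00-10:30, 16:15-17:00.
Teo free: 08:00-10:45.
Farrukh free: 07:45-10:30, 15:15-17:45.
Carol free: 07:00-11:45, 13:30-13:45, 14:15-14:45.
Keanu free: 08:15-12:45, 14:00-14:45 (invert busy blocks within the working day).
Nikolai free: 08:15-12:00, 15:45-18:00.
Kavya ∩ Teo: 08:00-10:30.
Kavya ∩ Teo ∩ Farrukh: 08:00-10:30.
Kavya ∩ Teo ∩ Farrukh ∩ Carol: 08:00-10:30.
Kavya ∩ Teo ∩ Farrukh ∩ Carol ∩ Keanu: 08:15-10:30.
Kavya ∩ Teo ∩ Farrukh ∩ Carol ∩ Keanu ∩ Nikolai: 08:15-10:30.
Those are the intersection windows.
The first common window of at least 45 minutes is 08:15-10:30, so the earliest start is 08:15.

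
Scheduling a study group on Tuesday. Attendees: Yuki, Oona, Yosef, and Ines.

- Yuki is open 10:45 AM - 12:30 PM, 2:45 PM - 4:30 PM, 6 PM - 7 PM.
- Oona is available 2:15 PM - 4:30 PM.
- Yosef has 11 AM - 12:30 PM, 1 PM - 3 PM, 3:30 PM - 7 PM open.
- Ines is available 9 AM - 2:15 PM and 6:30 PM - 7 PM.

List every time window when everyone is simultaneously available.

Yuki ∩ Oona: 14:45-16:30.
Yuki ∩ Oona ∩ Yosef: 14:45-15:00, 15:30-16:30.
Yuki ∩ Oona ∩ Yosef ∩ Ines: ∅.
There is no time when everyone is free.

none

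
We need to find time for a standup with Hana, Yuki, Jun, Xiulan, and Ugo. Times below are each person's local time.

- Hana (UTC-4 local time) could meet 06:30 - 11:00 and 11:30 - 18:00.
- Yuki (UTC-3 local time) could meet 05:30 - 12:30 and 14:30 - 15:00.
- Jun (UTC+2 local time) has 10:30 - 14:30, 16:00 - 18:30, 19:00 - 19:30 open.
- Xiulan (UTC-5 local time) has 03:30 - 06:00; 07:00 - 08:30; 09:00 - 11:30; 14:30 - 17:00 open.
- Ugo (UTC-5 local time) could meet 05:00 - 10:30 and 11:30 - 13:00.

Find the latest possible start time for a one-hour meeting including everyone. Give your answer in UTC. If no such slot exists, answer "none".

14:00

Hana in UTC: 10:30-15:00, 15:30-22:00 (add 4h to convert from UTC-4).
Yuki in UTC: 08:30-15:30, 17:30-18:00 (add 3h to convert from UTC-3).
Jun in UTC: 08:30-12:30, 14:00-16:30, 17:00-17:30 (subtract 2h to convert from UTC+2).
Xiulan in UTC: 08:30-11:00, 12:00-13:30, 14:00-16:30, 19:30-22:00 (add 5h to convert from UTC-5).
Ugo in UTC: 10:00-15:30, 16:30-18:00 (add 5h to convert from UTC-5).
Hana ∩ Yuki: 10:30-15:00, 17:30-18:00.
Hana ∩ Yuki ∩ Jun: 10:30-12:30, 14:00-15:00.
Hana ∩ Yuki ∩ Jun ∩ Xiulan: 10:30-11:00, 12:00-12:30, 14:00-15:00.
Hana ∩ Yuki ∩ Jun ∩ Xiulan ∩ Ugo: 10:30-11:00, 12:00-12:30, 14:00-15:00.
Those are the intersection windows.
The last common window of at least 60 minutes is 14:00-15:00; a 60-minute meeting can start as late as 14:00 and still end by 15:00.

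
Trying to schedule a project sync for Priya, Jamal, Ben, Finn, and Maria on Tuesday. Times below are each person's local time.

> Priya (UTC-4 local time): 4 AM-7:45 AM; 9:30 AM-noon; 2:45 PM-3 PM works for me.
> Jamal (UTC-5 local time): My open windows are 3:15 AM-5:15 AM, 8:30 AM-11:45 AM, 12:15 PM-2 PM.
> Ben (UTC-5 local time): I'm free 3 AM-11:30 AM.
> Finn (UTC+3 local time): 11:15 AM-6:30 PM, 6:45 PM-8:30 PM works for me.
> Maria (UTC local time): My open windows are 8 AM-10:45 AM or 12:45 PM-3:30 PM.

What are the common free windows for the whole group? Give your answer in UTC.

Priya in UTC: 08:00-11:45, 13:30-16:00, 18:45-19:00 (add 4h to convert from UTC-4).
Jamal in UTC: 08:15-10:15, 13:30-16:45, 17:15-19:00 (add 5h to convert from UTC-5).
Ben in UTC: 08:00-16:30 (add 5h to convert from UTC-5).
Finn in UTC: 08:15-15:30, 15:45-17:30 (subtract 3h to convert from UTC+3).
Maria in UTC: 08:00-10:45, 12:45-15:30.
Priya ∩ Jamal: 08:15-10:15, 13:30-16:00, 18:45-19:00.
Priya ∩ Jamal ∩ Ben: 08:15-10:15, 13:30-16:00.
Priya ∩ Jamal ∩ Ben ∩ Finn: 08:15-10:15, 13:30-15:30, 15:45-16:00.
Priya ∩ Jamal ∩ Ben ∩ Finn ∩ Maria: 08:15-10:15, 13:30-15:30.

08:15-10:15, 13:30-15:30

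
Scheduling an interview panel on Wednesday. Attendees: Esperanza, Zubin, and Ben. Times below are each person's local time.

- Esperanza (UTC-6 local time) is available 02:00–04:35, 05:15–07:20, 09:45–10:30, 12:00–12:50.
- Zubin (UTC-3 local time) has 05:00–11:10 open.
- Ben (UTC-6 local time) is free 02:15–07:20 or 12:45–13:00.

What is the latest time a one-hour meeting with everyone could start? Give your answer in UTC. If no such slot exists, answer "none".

Esperanza in UTC: 08:00-10:35, 11:15-13:20, 15:45-16:30, 18:00-18:50 (add 6h to convert from UTC-6).
Zubin in UTC: 08:00-14:10 (add 3h to convert from UTC-3).
Ben in UTC: 08:15-13:20, 18:45-19:00 (add 6h to convert from UTC-6).
Esperanza ∩ Zubin: 08:00-10:35, 11:15-13:20.
Esperanza ∩ Zubin ∩ Ben: 08:15-10:35, 11:15-13:20.
So the common availability across everyone is 08:15-10:35, 11:15-13:20.
The last common window of at least 60 minutes is 11:15-13:20; a 60-minute meeting can start as late as 12:20 and still end by 13:20.

12:20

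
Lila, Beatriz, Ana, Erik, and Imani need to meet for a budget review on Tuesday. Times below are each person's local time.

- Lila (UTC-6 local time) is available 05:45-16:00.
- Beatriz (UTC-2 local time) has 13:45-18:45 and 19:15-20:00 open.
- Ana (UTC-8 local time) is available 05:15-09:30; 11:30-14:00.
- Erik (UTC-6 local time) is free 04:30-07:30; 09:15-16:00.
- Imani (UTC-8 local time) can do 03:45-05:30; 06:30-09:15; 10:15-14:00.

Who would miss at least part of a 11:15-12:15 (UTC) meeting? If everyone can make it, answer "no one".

Ana, Beatriz, Imani, Lila

Lila in UTC: 11:45-22:00 (add 6h to convert from UTC-6).
Beatriz in UTC: 15:45-20:45, 21:15-22:00 (add 2h to convert from UTC-2).
Ana in UTC: 13:15-17:30, 19:30-22:00 (add 8h to convert from UTC-8).
Erik in UTC: 10:30-13:30, 15:15-22:00 (add 6h to convert from UTC-6).
Imani in UTC: 11:45-13:30, 14:30-17:15, 18:15-22:00 (add 8h to convert from UTC-8).
Lila: not fully free for 11:15-12:15. Beatriz: not fully free for 11:15-12:15. Ana: not fully free for 11:15-12:15. Erik: free for 11:15-12:15. Imani: not fully free for 11:15-12:15.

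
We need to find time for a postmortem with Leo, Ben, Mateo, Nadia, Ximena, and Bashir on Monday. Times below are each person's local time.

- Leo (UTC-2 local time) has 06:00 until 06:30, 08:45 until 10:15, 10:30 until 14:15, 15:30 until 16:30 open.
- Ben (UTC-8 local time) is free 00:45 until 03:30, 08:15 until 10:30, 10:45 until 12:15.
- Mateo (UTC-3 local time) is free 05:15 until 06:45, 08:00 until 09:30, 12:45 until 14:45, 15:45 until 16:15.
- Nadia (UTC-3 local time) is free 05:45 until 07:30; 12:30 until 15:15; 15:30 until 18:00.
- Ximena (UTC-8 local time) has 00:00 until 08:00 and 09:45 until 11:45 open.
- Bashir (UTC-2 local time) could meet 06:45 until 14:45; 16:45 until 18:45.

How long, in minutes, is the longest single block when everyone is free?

Leo in UTC: 08:00-08:30, 10:45-12:15, 12:30-16:15, 17:30-18:30 (add 2h to convert from UTC-2).
Ben in UTC: 08:45-11:30, 16:15-18:30, 18:45-20:15 (add 8h to convert from UTC-8).
Mateo in UTC: 08:15-09:45, 11:00-12:30, 15:45-17:45, 18:45-19:15 (add 3h to convert from UTC-3).
Nadia in UTC: 08:45-10:30, 15:30-18:15, 18:30-21:00 (add 3h to convert from UTC-3).
Ximena in UTC: 08:00-16:00, 17:45-19:45 (add 8h to convert from UTC-8).
Bashir in UTC: 08:45-16:45, 18:45-20:45 (add 2h to convert from UTC-2).
Leo ∩ Ben: 10:45-11:30, 17:30-18:30.
Leo ∩ Ben ∩ Mateo: 11:00-11:30, 17:30-17:45.
Leo ∩ Ben ∩ Mateo ∩ Nadia: 17:30-17:45.
Leo ∩ Ben ∩ Mateo ∩ Nadia ∩ Ximena: ∅.
Leo ∩ Ben ∩ Mateo ∩ Nadia ∩ Ximena ∩ Bashir: ∅.
There is no time when everyone is free.
No common window exists, so the longest block is 0 minutes.

0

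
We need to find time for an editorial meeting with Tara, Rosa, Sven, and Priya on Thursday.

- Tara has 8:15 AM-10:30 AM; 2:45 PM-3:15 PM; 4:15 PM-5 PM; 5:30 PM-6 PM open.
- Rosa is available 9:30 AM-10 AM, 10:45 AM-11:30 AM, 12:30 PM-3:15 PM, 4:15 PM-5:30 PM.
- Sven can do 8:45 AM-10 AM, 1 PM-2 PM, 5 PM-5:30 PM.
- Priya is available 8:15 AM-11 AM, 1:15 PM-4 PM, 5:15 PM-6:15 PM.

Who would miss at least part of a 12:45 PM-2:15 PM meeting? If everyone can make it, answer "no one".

Tara: not fully free for 12:45-14:15. Rosa: free for 12:45-14:15. Sven: not fully free for 12:45-14:15. Priya: not fully free for 12:45-14:15.

Priya, Sven, Tara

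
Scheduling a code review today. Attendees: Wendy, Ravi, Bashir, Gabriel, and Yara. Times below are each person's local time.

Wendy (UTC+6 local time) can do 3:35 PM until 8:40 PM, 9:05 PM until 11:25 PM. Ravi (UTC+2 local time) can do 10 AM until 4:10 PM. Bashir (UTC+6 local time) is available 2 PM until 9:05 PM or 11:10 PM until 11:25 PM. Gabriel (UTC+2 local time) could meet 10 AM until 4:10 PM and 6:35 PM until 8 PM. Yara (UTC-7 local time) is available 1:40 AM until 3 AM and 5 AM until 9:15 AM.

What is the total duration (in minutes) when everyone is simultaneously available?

Wendy in UTC: 09:35-14:40, 15:05-17:25 (subtract 6h to convert from UTC+6).
Ravi in UTC: 08:00-14:10 (subtract 2h to convert from UTC+2).
Bashir in UTC: 08:00-15:05, 17:10-17:25 (subtract 6h to convert from UTC+6).
Gabriel in UTC: 08:00-14:10, 16:35-18:00 (subtract 2h to convert from UTC+2).
Yara in UTC: 08:40-10:00, 12:00-16:15 (add 7h to convert from UTC-7).
Wendy ∩ Ravi: 09:35-14:10.
Wendy ∩ Ravi ∩ Bashir: 09:35-14:10.
Wendy ∩ Ravi ∩ Bashir ∩ Gabriel: 09:35-14:10.
Wendy ∩ Ravi ∩ Bashir ∩ Gabriel ∩ Yara: 09:35-10:00, 12:00-14:10.
Summing the common windows: 25 + 130 = 155 minutes.

155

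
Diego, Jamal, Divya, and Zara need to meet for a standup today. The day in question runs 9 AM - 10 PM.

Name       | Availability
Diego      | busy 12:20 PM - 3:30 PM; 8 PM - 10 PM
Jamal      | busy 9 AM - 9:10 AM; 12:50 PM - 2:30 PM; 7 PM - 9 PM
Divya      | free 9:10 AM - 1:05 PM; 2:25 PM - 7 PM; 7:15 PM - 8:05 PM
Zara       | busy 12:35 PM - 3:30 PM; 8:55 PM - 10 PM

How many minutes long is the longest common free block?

210

Diego free: 09:00-12:20, 15:30-20:00 (invert busy blocks within the working day).
Jamal free: 09:10-12:50, 14:30-19:00, 21:00-22:00 (invert busy blocks within the working day).
Divya free: 09:10-13:05, 14:25-19:00, 19:15-20:05.
Zara free: 09:00-12:35, 15:30-20:55 (invert busy blocks within the working day).
Diego ∩ Jamal: 09:10-12:20, 15:30-19:00.
Diego ∩ Jamal ∩ Divya: 09:10-12:20, 15:30-19:00.
Diego ∩ Jamal ∩ Divya ∩ Zara: 09:10-12:20, 15:30-19:00.
Those are the intersection windows.
The longest is 15:30-19:00 at 210 minutes.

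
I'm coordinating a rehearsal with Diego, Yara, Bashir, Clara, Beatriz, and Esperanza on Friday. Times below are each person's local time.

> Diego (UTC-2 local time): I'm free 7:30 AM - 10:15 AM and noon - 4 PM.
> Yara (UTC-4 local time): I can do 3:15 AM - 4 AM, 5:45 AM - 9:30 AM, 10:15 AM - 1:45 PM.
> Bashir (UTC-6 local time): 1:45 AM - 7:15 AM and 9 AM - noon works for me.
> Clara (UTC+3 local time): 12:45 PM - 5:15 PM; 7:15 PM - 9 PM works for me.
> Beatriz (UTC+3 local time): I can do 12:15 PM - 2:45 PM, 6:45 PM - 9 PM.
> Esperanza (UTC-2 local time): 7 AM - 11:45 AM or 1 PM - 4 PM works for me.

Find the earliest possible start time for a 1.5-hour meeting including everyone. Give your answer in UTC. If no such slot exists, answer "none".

Diego in UTC: 09:30-12:15, 14:00-18:00 (add 2h to convert from UTC-2).
Yara in UTC: 07:15-08:00, 09:45-13:30, 14:15-17:45 (add 4h to convert from UTC-4).
Bashir in UTC: 07:45-13:15, 15:00-18:00 (add 6h to convert from UTC-6).
Clara in UTC: 09:45-14:15, 16:15-18:00 (subtract 3h to convert from UTC+3).
Beatriz in UTC: 09:15-11:45, 15:45-18:00 (subtract 3h to convert from UTC+3).
Esperanza in UTC: 09:00-13:45, 15:00-18:00 (add 2h to convert from UTC-2).
Diego ∩ Yara: 09:45-12:15, 14:15-17:45.
Diego ∩ Yara ∩ Bashir: 09:45-12:15, 15:00-17:45.
Diego ∩ Yara ∩ Bashir ∩ Clara: 09:45-12:15, 16:15-17:45.
Diego ∩ Yara ∩ Bashir ∩ Clara ∩ Beatriz: 09:45-11:45, 16:15-17:45.
Diego ∩ Yara ∩ Bashir ∩ Clara ∩ Beatriz ∩ Esperanza: 09:45-11:45, 16:15-17:45.
Those are the intersection windows.
The first common window of at least 90 minutes is 09:45-11:45, so the earliest start is 09:45.

09:45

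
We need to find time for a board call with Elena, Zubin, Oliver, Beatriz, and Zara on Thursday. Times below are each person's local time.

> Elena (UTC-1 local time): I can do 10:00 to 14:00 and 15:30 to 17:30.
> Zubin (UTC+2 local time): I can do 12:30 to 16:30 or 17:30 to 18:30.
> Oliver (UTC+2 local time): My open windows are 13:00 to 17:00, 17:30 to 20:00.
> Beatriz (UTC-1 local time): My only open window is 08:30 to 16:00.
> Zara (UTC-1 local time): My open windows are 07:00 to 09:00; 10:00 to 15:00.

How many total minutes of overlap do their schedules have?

210

Elena in UTC: 11:00-15:00, 16:30-18:30 (add 1h to convert from UTC-1).
Zubin in UTC: 10:30-14:30, 15:30-16:30 (subtract 2h to convert from UTC+2).
Oliver in UTC: 11:00-15:00, 15:30-18:00 (subtract 2h to convert from UTC+2).
Beatriz in UTC: 09:30-17:00 (add 1h to convert from UTC-1).
Zara in UTC: 08:00-10:00, 11:00-16:00 (add 1h to convert from UTC-1).
Elena ∩ Zubin: 11:00-14:30.
Elena ∩ Zubin ∩ Oliver: 11:00-14:30.
Elena ∩ Zubin ∩ Oliver ∩ Beatriz: 11:00-14:30.
Elena ∩ Zubin ∩ Oliver ∩ Beatriz ∩ Zara: 11:00-14:30.
That's a single block of 210 minutes.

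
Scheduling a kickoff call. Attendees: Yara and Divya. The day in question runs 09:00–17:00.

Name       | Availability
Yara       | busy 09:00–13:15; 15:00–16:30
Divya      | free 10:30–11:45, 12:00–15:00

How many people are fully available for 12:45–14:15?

Yara free: 13:15-15:00, 16:30-17:00 (invert busy blocks within the working day).
Divya free: 10:30-11:45, 12:00-15:00.
Divya can make the full 12:45-14:15 slot — that's 1.

1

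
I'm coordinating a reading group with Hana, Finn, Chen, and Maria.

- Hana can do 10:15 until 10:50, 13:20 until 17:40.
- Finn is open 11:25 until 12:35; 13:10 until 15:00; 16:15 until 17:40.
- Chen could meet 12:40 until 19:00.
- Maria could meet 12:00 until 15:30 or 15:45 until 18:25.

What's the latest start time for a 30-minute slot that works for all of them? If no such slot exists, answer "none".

Hana ∩ Finn: 13:20-15:00, 16:15-17:40.
Hana ∩ Finn ∩ Chen: 13:20-15:00, 16:15-17:40.
Hana ∩ Finn ∩ Chen ∩ Maria: 13:20-15:00, 16:15-17:40.
The last common window of at least 30 minutes is 16:15-17:40; a 30-minute meeting can start as late as 17:10 and still end by 17:40.

17:10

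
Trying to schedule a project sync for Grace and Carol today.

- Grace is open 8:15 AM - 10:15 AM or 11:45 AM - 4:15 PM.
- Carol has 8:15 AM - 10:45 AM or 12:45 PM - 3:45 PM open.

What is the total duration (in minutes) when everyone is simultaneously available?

300

Grace ∩ Carol: 08:15-10:15, 12:45-15:45.
Those are the intersection windows.
Summing the common windows: 120 + 180 = 300 minutes.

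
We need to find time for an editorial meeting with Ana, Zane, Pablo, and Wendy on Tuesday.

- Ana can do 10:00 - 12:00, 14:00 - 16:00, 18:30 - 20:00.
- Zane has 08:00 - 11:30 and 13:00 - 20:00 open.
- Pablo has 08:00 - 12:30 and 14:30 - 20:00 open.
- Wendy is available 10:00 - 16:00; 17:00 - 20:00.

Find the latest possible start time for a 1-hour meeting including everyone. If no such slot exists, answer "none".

19:00

Ana ∩ Zane: 10:00-11:30, 14:00-16:00, 18:30-20:00.
Ana ∩ Zane ∩ Pablo: 10:00-11:30, 14:30-16:00, 18:30-20:00.
Ana ∩ Zane ∩ Pablo ∩ Wendy: 10:00-11:30, 14:30-16:00, 18:30-20:00.
The last common window of at least 60 minutes is 18:30-20:00; a 60-minute meeting can start as late as 19:00 and still end by 20:00.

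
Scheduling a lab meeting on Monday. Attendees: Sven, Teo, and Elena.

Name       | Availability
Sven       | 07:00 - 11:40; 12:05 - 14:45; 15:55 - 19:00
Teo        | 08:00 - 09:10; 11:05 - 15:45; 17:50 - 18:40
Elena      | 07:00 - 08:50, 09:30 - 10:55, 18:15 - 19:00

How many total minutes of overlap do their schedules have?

75

Sven ∩ Teo: 08:00-09:10, 11:05-11:40, 12:05-14:45, 17:50-18:40.
Sven ∩ Teo ∩ Elena: 08:00-08:50, 18:15-18:40.
Summing the common windows: 50 + 25 = 75 minutes.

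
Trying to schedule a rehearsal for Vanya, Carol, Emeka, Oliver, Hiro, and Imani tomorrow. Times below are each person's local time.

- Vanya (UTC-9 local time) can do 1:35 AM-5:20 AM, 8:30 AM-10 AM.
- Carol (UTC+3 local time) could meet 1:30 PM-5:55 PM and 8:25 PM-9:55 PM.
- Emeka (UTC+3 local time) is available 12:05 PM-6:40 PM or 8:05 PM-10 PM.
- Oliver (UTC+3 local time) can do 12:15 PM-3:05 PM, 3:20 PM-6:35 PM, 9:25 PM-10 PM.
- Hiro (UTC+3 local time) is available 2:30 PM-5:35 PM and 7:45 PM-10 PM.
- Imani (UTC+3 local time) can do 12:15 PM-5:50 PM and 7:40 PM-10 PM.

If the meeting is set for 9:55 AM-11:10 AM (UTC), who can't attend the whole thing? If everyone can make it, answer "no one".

Vanya in UTC: 10:35-14:20, 17:30-19:00 (add 9h to convert from UTC-9).
Carol in UTC: 10:30-14:55, 17:25-18:55 (subtract 3h to convert from UTC+3).
Emeka in UTC: 09:05-15:40, 17:05-19:00 (subtract 3h to convert from UTC+3).
Oliver in UTC: 09:15-12:05, 12:20-15:35, 18:25-19:00 (subtract 3h to convert from UTC+3).
Hiro in UTC: 11:30-14:35, 16:45-19:00 (subtract 3h to convert from UTC+3).
Imani in UTC: 09:15-14:50, 16:40-19:00 (subtract 3h to convert from UTC+3).
Vanya: not fully free for 09:55-11:10. Carol: not fully free for 09:55-11:10. Emeka: free for 09:55-11:10. Oliver: free for 09:55-11:10. Hiro: not fully free for 09:55-11:10. Imani: free for 09:55-11:10.

Carol, Hiro, Vanya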